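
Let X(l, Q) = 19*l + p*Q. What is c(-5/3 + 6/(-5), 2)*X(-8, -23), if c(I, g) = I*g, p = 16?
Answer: 8944/3 ≈ 2981.3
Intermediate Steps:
X(l, Q) = 16*Q + 19*l (X(l, Q) = 19*l + 16*Q = 16*Q + 19*l)
c(-5/3 + 6/(-5), 2)*X(-8, -23) = ((-5/3 + 6/(-5))*2)*(16*(-23) + 19*(-8)) = ((-5*⅓ + 6*(-⅕))*2)*(-368 - 152) = ((-5/3 - 6/5)*2)*(-520) = -43/15*2*(-520) = -86/15*(-520) = 8944/3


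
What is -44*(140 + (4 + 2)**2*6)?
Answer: -15664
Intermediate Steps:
-44*(140 + (4 + 2)**2*6) = -44*(140 + 6**2*6) = -44*(140 + 36*6) = -44*(140 + 216) = -44*356 = -15664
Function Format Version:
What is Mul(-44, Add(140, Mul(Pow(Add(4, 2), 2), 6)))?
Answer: -15664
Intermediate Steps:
Mul(-44, Add(140, Mul(Pow(Add(4, 2), 2), 6))) = Mul(-44, Add(140, Mul(Pow(6, 2), 6))) = Mul(-44, Add(140, Mul(36, 6))) = Mul(-44, Add(140, 216)) = Mul(-44, 356) = -15664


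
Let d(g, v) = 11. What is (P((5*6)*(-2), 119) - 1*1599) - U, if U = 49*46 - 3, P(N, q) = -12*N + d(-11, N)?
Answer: -3119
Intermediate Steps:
P(N, q) = 11 - 12*N (P(N, q) = -12*N + 11 = 11 - 12*N)
U = 2251 (U = 2254 - 3 = 2251)
(P((5*6)*(-2), 119) - 1*1599) - U = ((11 - 12*5*6*(-2)) - 1*1599) - 1*2251 = ((11 - 360*(-2)) - 1599) - 2251 = ((11 - 12*(-60)) - 1599) - 2251 = ((11 + 720) - 1599) - 2251 = (731 - 1599) - 2251 = -868 - 2251 = -3119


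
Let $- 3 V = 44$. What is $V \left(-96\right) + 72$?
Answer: $1480$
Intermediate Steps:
$V = - \frac{44}{3}$ ($V = \left(- \frac{1}{3}\right) 44 = - \frac{44}{3} \approx -14.667$)
$V \left(-96\right) + 72 = \left(- \frac{44}{3}\right) \left(-96\right) + 72 = 1408 + 72 = 1480$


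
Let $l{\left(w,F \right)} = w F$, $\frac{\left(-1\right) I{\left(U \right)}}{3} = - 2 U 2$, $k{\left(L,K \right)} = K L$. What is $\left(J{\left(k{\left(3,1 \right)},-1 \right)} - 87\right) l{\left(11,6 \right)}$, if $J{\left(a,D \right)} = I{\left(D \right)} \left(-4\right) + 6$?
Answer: $-2178$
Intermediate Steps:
$I{\left(U \right)} = 12 U$ ($I{\left(U \right)} = - 3 - 2 U 2 = - 3 \left(- 4 U\right) = 12 U$)
$l{\left(w,F \right)} = F w$
$J{\left(a,D \right)} = 6 - 48 D$ ($J{\left(a,D \right)} = 12 D \left(-4\right) + 6 = - 48 D + 6 = 6 - 48 D$)
$\left(J{\left(k{\left(3,1 \right)},-1 \right)} - 87\right) l{\left(11,6 \right)} = \left(\left(6 - -48\right) - 87\right) 6 \cdot 11 = \left(\left(6 + 48\right) - 87\right) 66 = \left(54 - 87\right) 66 = \left(-33\right) 66 = -2178$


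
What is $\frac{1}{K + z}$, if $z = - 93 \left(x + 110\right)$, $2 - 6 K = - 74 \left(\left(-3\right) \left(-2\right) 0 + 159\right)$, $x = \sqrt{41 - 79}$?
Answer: $- \frac{37209}{309147797} + \frac{837 i \sqrt{38}}{618295594} \approx -0.00012036 + 8.3449 \cdot 10^{-6} i$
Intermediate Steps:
$x = i \sqrt{38}$ ($x = \sqrt{-38} = i \sqrt{38} \approx 6.1644 i$)
$K = \frac{5884}{3}$ ($K = \frac{1}{3} - \frac{\left(-74\right) \left(\left(-3\right) \left(-2\right) 0 + 159\right)}{6} = \frac{1}{3} - \frac{\left(-74\right) \left(6 \cdot 0 + 159\right)}{6} = \frac{1}{3} - \frac{\left(-74\right) \left(0 + 159\right)}{6} = \frac{1}{3} - \frac{\left(-74\right) 159}{6} = \frac{1}{3} - -1961 = \frac{1}{3} + 1961 = \frac{5884}{3} \approx 1961.3$)
$z = -10230 - 93 i \sqrt{38}$ ($z = - 93 \left(i \sqrt{38} + 110\right) = - 93 \left(110 + i \sqrt{38}\right) = -10230 - 93 i \sqrt{38} \approx -10230.0 - 573.29 i$)
$\frac{1}{K + z} = \frac{1}{\frac{5884}{3} - \left(10230 + 93 i \sqrt{38}\right)} = \frac{1}{- \frac{24806}{3} - 93 i \sqrt{38}}$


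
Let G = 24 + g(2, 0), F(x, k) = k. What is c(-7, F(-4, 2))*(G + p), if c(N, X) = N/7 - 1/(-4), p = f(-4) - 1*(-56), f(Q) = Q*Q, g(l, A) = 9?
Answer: -315/4 ≈ -78.750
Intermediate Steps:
f(Q) = Q²
p = 72 (p = (-4)² - 1*(-56) = 16 + 56 = 72)
c(N, X) = ¼ + N/7 (c(N, X) = N*(⅐) - 1*(-¼) = N/7 + ¼ = ¼ + N/7)
G = 33 (G = 24 + 9 = 33)
c(-7, F(-4, 2))*(G + p) = (¼ + (⅐)*(-7))*(33 + 72) = (¼ - 1)*105 = -¾*105 = -315/4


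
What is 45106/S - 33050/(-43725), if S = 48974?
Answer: 71817011/42827763 ≈ 1.6769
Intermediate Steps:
45106/S - 33050/(-43725) = 45106/48974 - 33050/(-43725) = 45106*(1/48974) - 33050*(-1/43725) = 22553/24487 + 1322/1749 = 71817011/42827763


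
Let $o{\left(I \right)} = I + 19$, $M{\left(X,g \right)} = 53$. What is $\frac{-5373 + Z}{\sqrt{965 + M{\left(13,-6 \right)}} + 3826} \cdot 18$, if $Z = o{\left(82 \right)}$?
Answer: $- \frac{20170672}{813181} + \frac{5272 \sqrt{1018}}{813181} \approx -24.598$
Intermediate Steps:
$o{\left(I \right)} = 19 + I$
$Z = 101$ ($Z = 19 + 82 = 101$)
$\frac{-5373 + Z}{\sqrt{965 + M{\left(13,-6 \right)}} + 3826} \cdot 18 = \frac{-5373 + 101}{\sqrt{965 + 53} + 3826} \cdot 18 = - \frac{5272}{\sqrt{1018} + 3826} \cdot 18 = - \frac{5272}{3826 + \sqrt{1018}} \cdot 18 = - \frac{94896}{3826 + \sqrt{1018}}$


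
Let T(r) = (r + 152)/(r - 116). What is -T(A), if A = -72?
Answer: 20/47 ≈ 0.42553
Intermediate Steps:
T(r) = (152 + r)/(-116 + r)
-T(A) = -(152 - 72)/(-116 - 72) = -80/(-188) = -(-1)*80/188 = -1*(-20/47) = 20/47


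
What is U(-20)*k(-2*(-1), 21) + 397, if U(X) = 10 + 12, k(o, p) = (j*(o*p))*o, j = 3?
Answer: 5941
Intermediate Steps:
k(o, p) = 3*p*o² (k(o, p) = (3*(o*p))*o = (3*o*p)*o = 3*p*o²)
U(X) = 22
U(-20)*k(-2*(-1), 21) + 397 = 22*(3*21*(-2*(-1))²) + 397 = 22*(3*21*2²) + 397 = 22*(3*21*4) + 397 = 22*252 + 397 = 5544 + 397 = 5941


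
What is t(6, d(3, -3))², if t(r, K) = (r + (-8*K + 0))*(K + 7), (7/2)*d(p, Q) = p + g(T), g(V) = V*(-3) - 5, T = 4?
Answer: 12996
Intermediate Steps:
g(V) = -5 - 3*V (g(V) = -3*V - 5 = -5 - 3*V)
d(p, Q) = -34/7 + 2*p/7 (d(p, Q) = 2*(p + (-5 - 3*4))/7 = 2*(p + (-5 - 12))/7 = 2*(p - 17)/7 = 2*(-17 + p)/7 = -34/7 + 2*p/7)
t(r, K) = (7 + K)*(r - 8*K) (t(r, K) = (r - 8*K)*(7 + K) = (7 + K)*(r - 8*K))
t(6, d(3, -3))² = (-56*(-34/7 + (2/7)*3) - 8*(-34/7 + (2/7)*3)² + 7*6 + (-34/7 + (2/7)*3)*6)² = (-56*(-34/7 + 6/7) - 8*(-34/7 + 6/7)² + 42 + (-34/7 + 6/7)*6)² = (-56*(-4) - 8*(-4)² + 42 - 4*6)² = (224 - 8*16 + 42 - 24)² = (224 - 128 + 42 - 24)² = 114² = 12996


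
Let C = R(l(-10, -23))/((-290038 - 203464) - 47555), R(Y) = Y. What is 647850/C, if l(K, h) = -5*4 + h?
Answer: 350523777450/43 ≈ 8.1517e+9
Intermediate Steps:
l(K, h) = -20 + h
C = 43/541057 (C = (-20 - 23)/((-290038 - 203464) - 47555) = -43/(-493502 - 47555) = -43/(-541057) = -43*(-1/541057) = 43/541057 ≈ 7.9474e-5)
647850/C = 647850/(43/541057) = 647850*(541057/43) = 350523777450/43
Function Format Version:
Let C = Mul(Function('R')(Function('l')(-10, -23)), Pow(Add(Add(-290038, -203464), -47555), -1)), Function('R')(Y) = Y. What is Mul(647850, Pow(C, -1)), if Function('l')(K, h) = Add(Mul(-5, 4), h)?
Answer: Rational(350523777450, 43) ≈ 8.1517e+9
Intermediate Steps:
Function('l')(K, h) = Add(-20, h)
C = Rational(43, 541057) (C = Mul(Add(-20, -23), Pow(Add(Add(-290038, -203464), -47555), -1)) = Mul(-43, Pow(Add(-493502, -47555), -1)) = Mul(-43, Pow(-541057, -1)) = Mul(-43, Rational(-1, 541057)) = Rational(43, 541057) ≈ 7.9474e-5)
Mul(647850, Pow(C, -1)) = Mul(647850, Pow(Rational(43, 541057), -1)) = Mul(647850, Rational(541057, 43)) = Rational(350523777450, 43)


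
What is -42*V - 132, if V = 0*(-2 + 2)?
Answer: -132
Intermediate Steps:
V = 0 (V = 0*0 = 0)
-42*V - 132 = -42*0 - 132 = 0 - 132 = -132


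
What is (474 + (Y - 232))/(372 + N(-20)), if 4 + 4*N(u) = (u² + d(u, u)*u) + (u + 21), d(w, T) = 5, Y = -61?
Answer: 724/1785 ≈ 0.40560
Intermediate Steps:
N(u) = 17/4 + u²/4 + 3*u/2 (N(u) = -1 + ((u² + 5*u) + (u + 21))/4 = -1 + ((u² + 5*u) + (21 + u))/4 = -1 + (21 + u² + 6*u)/4 = -1 + (21/4 + u²/4 + 3*u/2) = 17/4 + u²/4 + 3*u/2)
(474 + (Y - 232))/(372 + N(-20)) = (474 + (-61 - 232))/(372 + (17/4 + (¼)*(-20)² + (3/2)*(-20))) = (474 - 293)/(372 + (17/4 + (¼)*400 - 30)) = 181/(372 + (17/4 + 100 - 30)) = 181/(372 + 297/4) = 181/(1785/4) = 181*(4/1785) = 724/1785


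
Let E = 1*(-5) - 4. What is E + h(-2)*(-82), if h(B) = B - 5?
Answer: 565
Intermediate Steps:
h(B) = -5 + B
E = -9 (E = -5 - 4 = -9)
E + h(-2)*(-82) = -9 + (-5 - 2)*(-82) = -9 - 7*(-82) = -9 + 574 = 565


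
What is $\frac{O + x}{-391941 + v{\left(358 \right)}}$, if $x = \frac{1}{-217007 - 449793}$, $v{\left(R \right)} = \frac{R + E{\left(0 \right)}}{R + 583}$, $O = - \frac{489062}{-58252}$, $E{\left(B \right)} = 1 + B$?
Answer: $- \frac{76716550207617}{3581428932348624800} \approx -2.1421 \cdot 10^{-5}$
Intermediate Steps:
$O = \frac{244531}{29126}$ ($O = \left(-489062\right) \left(- \frac{1}{58252}\right) = \frac{244531}{29126} \approx 8.3956$)
$v{\left(R \right)} = \frac{1 + R}{583 + R}$ ($v{\left(R \right)} = \frac{R + \left(1 + 0\right)}{R + 583} = \frac{R + 1}{583 + R} = \frac{1 + R}{583 + R}$)
$x = - \frac{1}{666800}$ ($x = \frac{1}{-666800} = - \frac{1}{666800} \approx -1.4997 \cdot 10^{-6}$)
$\frac{O + x}{-391941 + v{\left(358 \right)}} = \frac{\frac{244531}{29126} - \frac{1}{666800}}{-391941 + \frac{1 + 358}{583 + 358}} = \frac{81526620837}{9710608400 \left(-391941 + \frac{1}{941} \cdot 359\right)} = \frac{81526620837}{9710608400 \left(-391941 + \frac{359}{941}\right)} = \frac{81526620837}{9710608400 \left(- \frac{368816122}{941}\right)} = \frac{81526620837}{9710608400} \left(- \frac{941}{368816122}\right) = - \frac{76716550207617}{3581428932348624800}$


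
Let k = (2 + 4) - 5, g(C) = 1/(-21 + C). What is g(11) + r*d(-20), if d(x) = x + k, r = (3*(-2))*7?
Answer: 7979/10 ≈ 797.90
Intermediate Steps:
r = -42 (r = -6*7 = -42)
k = 1 (k = 6 - 5 = 1)
d(x) = 1 + x (d(x) = x + 1 = 1 + x)
g(11) + r*d(-20) = 1/(-21 + 11) - 42*(1 - 20) = 1/(-10) - 42*(-19) = -⅒ + 798 = 7979/10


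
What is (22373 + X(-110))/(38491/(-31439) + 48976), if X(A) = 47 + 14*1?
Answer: 705302526/1539717973 ≈ 0.45807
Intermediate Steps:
X(A) = 61 (X(A) = 47 + 14 = 61)
(22373 + X(-110))/(38491/(-31439) + 48976) = (22373 + 61)/(38491/(-31439) + 48976) = 22434/(38491*(-1/31439) + 48976) = 22434/(-38491/31439 + 48976) = 22434/(1539717973/31439) = 22434*(31439/1539717973) = 705302526/1539717973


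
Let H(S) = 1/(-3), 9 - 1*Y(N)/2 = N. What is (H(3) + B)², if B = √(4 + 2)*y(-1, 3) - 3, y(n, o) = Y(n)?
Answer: 21700/9 - 400*√6/3 ≈ 2084.5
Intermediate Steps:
Y(N) = 18 - 2*N
H(S) = -⅓
y(n, o) = 18 - 2*n
B = -3 + 20*√6 (B = √(4 + 2)*(18 - 2*(-1)) - 3 = √6*(18 + 2) - 3 = √6*20 - 3 = 20*√6 - 3 = -3 + 20*√6 ≈ 45.990)
(H(3) + B)² = (-⅓ + (-3 + 20*√6))² = (-10/3 + 20*√6)²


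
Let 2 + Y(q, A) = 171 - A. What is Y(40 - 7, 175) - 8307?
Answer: -8313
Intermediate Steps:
Y(q, A) = 169 - A (Y(q, A) = -2 + (171 - A) = 169 - A)
Y(40 - 7, 175) - 8307 = (169 - 1*175) - 8307 = (169 - 175) - 8307 = -6 - 8307 = -8313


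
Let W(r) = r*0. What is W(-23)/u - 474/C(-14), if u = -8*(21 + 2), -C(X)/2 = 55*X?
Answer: -237/770 ≈ -0.30779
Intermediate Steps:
W(r) = 0
C(X) = -110*X
u = -184 (u = -8*23 = -184)
W(-23)/u - 474/C(-14) = 0/(-184) - 474/((-110*(-14))) = 0*(-1/184) - 474/1540 = 0 - 474*1/1540 = 0 - 237/770 = -237/770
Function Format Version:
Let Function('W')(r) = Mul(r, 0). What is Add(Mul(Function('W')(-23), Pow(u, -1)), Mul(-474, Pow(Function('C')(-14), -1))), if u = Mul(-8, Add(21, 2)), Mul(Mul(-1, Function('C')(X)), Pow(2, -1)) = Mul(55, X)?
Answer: Rational(-237, 770) ≈ -0.30779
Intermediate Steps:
Function('W')(r) = 0
Function('C')(X) = Mul(-110, X) (Function('C')(X) = Mul(-2, Mul(55, X)) = Mul(-110, X))
u = -184 (u = Mul(-8, 23) = -184)
Add(Mul(Function('W')(-23), Pow(u, -1)), Mul(-474, Pow(Function('C')(-14), -1))) = Add(Mul(0, Pow(-184, -1)), Mul(-474, Pow(Mul(-110, -14), -1))) = Add(Mul(0, Rational(-1, 184)), Mul(-474, Pow(1540, -1))) = Add(0, Mul(-474, Rational(1, 1540))) = Add(0, Rational(-237, 770)) = Rational(-237, 770)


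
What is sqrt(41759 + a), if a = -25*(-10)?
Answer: sqrt(42009) ≈ 204.96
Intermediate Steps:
a = 250
sqrt(41759 + a) = sqrt(41759 + 250) = sqrt(42009)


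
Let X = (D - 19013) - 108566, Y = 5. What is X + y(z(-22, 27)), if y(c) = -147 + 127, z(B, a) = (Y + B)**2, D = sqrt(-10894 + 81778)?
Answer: -127599 + 6*sqrt(1969) ≈ -1.2733e+5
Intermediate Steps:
D = 6*sqrt(1969) (D = sqrt(70884) = 6*sqrt(1969) ≈ 266.24)
z(B, a) = (5 + B)**2
y(c) = -20
X = -127579 + 6*sqrt(1969) (X = (6*sqrt(1969) - 19013) - 108566 = (-19013 + 6*sqrt(1969)) - 108566 = -127579 + 6*sqrt(1969) ≈ -1.2731e+5)
X + y(z(-22, 27)) = (-127579 + 6*sqrt(1969)) - 20 = -127599 + 6*sqrt(1969)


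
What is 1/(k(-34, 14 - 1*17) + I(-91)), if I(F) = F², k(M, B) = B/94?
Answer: 94/778411 ≈ 0.00012076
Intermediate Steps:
k(M, B) = B/94 (k(M, B) = B*(1/94) = B/94)
1/(k(-34, 14 - 1*17) + I(-91)) = 1/((14 - 1*17)/94 + (-91)²) = 1/((14 - 17)/94 + 8281) = 1/((1/94)*(-3) + 8281) = 1/(-3/94 + 8281) = 1/(778411/94) = 94/778411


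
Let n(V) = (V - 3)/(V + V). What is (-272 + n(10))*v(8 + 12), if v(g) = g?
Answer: -5433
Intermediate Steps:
n(V) = (-3 + V)/(2*V) (n(V) = (-3 + V)/((2*V)) = (-3 + V)*(1/(2*V)) = (-3 + V)/(2*V))
(-272 + n(10))*v(8 + 12) = (-272 + (½)*(-3 + 10)/10)*(8 + 12) = (-272 + (½)*(⅒)*7)*20 = (-272 + 7/20)*20 = -5433/20*20 = -5433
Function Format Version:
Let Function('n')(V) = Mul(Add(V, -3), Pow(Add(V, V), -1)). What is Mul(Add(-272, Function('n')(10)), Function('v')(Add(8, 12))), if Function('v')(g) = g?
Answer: -5433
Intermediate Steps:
Function('n')(V) = Mul(Rational(1, 2), Pow(V, -1), Add(-3, V)) (Function('n')(V) = Mul(Add(-3, V), Pow(Mul(2, V), -1)) = Mul(Add(-3, V), Mul(Rational(1, 2), Pow(V, -1))) = Mul(Rational(1, 2), Pow(V, -1), Add(-3, V)))
Mul(Add(-272, Function('n')(10)), Function('v')(Add(8, 12))) = Mul(Add(-272, Mul(Rational(1, 2), Pow(10, -1), Add(-3, 10))), Add(8, 12)) = Mul(Add(-272, Mul(Rational(1, 2), Rational(1, 10), 7)), 20) = Mul(Add(-272, Rational(7, 20)), 20) = Mul(Rational(-5433, 20), 20) = -5433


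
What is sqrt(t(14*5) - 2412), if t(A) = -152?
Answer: 2*I*sqrt(641) ≈ 50.636*I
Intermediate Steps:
sqrt(t(14*5) - 2412) = sqrt(-152 - 2412) = sqrt(-2564) = 2*I*sqrt(641)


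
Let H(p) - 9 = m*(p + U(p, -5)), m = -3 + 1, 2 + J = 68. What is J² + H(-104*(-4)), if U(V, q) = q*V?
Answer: 7693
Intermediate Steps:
J = 66 (J = -2 + 68 = 66)
U(V, q) = V*q
m = -2
H(p) = 9 + 8*p (H(p) = 9 - 2*(p + p*(-5)) = 9 - 2*(p - 5*p) = 9 - (-8)*p = 9 + 8*p)
J² + H(-104*(-4)) = 66² + (9 + 8*(-104*(-4))) = 4356 + (9 + 8*416) = 4356 + (9 + 3328) = 4356 + 3337 = 7693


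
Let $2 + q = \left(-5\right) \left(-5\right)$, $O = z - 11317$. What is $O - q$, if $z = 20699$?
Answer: $9359$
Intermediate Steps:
$O = 9382$ ($O = 20699 - 11317 = 9382$)
$q = 23$ ($q = -2 - -25 = -2 + 25 = 23$)
$O - q = 9382 - 23 = 9359$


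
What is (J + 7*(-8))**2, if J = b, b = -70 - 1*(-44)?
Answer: 6724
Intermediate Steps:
b = -26 (b = -70 + 44 = -26)
J = -26
(J + 7*(-8))**2 = (-26 + 7*(-8))**2 = (-26 - 56)**2 = (-82)**2 = 6724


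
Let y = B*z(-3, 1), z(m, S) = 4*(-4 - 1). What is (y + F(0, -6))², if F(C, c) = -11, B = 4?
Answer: 8281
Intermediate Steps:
z(m, S) = -20 (z(m, S) = 4*(-5) = -20)
y = -80 (y = 4*(-20) = -80)
(y + F(0, -6))² = (-80 - 11)² = (-91)² = 8281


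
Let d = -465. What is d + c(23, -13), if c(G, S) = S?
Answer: -478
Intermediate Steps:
d + c(23, -13) = -465 - 13 = -478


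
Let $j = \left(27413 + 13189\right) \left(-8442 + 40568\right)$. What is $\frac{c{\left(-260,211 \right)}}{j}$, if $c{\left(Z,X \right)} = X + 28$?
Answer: $\frac{239}{1304379852} \approx 1.8323 \cdot 10^{-7}$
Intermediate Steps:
$c{\left(Z,X \right)} = 28 + X$
$j = 1304379852$ ($j = 40602 \cdot 32126 = 1304379852$)
$\frac{c{\left(-260,211 \right)}}{j} = \frac{28 + 211}{1304379852} = 239 \cdot \frac{1}{1304379852} = \frac{239}{1304379852}$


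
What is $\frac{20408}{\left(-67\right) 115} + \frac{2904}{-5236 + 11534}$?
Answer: $- \frac{792196}{362135} \approx -2.1876$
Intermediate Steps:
$\frac{20408}{\left(-67\right) 115} + \frac{2904}{-5236 + 11534} = \frac{20408}{-7705} + \frac{2904}{6298} = 20408 \left(- \frac{1}{7705}\right) + 2904 \cdot \frac{1}{6298} = - \frac{20408}{7705} + \frac{1452}{3149} = - \frac{792196}{362135}$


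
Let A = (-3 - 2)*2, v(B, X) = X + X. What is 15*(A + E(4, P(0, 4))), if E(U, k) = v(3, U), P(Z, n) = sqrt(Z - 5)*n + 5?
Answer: -30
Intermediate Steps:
P(Z, n) = 5 + n*sqrt(-5 + Z) (P(Z, n) = sqrt(-5 + Z)*n + 5 = n*sqrt(-5 + Z) + 5 = 5 + n*sqrt(-5 + Z))
v(B, X) = 2*X
E(U, k) = 2*U
A = -10 (A = -5*2 = -10)
15*(A + E(4, P(0, 4))) = 15*(-10 + 2*4) = 15*(-10 + 8) = 15*(-2) = -30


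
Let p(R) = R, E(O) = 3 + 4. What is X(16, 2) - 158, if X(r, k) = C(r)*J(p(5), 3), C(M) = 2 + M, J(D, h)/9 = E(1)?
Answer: 976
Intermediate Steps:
E(O) = 7
J(D, h) = 63 (J(D, h) = 9*7 = 63)
X(r, k) = 126 + 63*r (X(r, k) = (2 + r)*63 = 126 + 63*r)
X(16, 2) - 158 = (126 + 63*16) - 158 = (126 + 1008) - 158 = 1134 - 158 = 976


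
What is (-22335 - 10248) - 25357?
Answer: -57940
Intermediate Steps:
(-22335 - 10248) - 25357 = -32583 - 25357 = -57940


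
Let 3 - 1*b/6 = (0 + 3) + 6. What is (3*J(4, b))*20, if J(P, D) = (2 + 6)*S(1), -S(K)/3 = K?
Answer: -1440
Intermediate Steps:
S(K) = -3*K
b = -36 (b = 18 - 6*((0 + 3) + 6) = 18 - 6*(3 + 6) = 18 - 6*9 = 18 - 54 = -36)
J(P, D) = -24 (J(P, D) = (2 + 6)*(-3*1) = 8*(-3) = -24)
(3*J(4, b))*20 = (3*(-24))*20 = -72*20 = -1440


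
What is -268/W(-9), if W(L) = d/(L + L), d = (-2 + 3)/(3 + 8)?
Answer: 53064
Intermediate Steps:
d = 1/11 ≈ 0.090909
W(L) = 1/(22*L) (W(L) = (1/11)/(L + L) = (1/11)/(2*L) = (1/(2*L))*(1/11) = 1/(22*L))
-268/W(-9) = -268/((1/22)/(-9)) = -268/((1/22)*(-⅑)) = -268/(-1/198) = -268*(-198) = 53064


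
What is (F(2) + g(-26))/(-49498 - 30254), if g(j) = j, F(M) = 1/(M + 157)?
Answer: 4133/12680568 ≈ 0.00032593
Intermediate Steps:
F(M) = 1/(157 + M)
(F(2) + g(-26))/(-49498 - 30254) = (1/(157 + 2) - 26)/(-49498 - 30254) = (1/159 - 26)/(-79752) = (1/159 - 26)*(-1/79752) = -4133/159*(-1/79752) = 4133/12680568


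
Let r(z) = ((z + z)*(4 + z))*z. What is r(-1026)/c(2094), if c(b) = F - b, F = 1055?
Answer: 2151669744/1039 ≈ 2.0709e+6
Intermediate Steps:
c(b) = 1055 - b
r(z) = 2*z**2*(4 + z) (r(z) = ((2*z)*(4 + z))*z = (2*z*(4 + z))*z = 2*z**2*(4 + z))
r(-1026)/c(2094) = (2*(-1026)**2*(4 - 1026))/(1055 - 1*2094) = (2*1052676*(-1022))/(1055 - 2094) = -2151669744/(-1039) = -2151669744*(-1/1039) = 2151669744/1039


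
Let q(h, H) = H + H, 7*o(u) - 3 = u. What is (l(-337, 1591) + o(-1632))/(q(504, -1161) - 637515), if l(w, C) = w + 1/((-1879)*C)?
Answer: 1083825649/1217227246641 ≈ 0.00089040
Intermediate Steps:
o(u) = 3/7 + u/7
q(h, H) = 2*H
l(w, C) = w - 1/(1879*C)
(l(-337, 1591) + o(-1632))/(q(504, -1161) - 637515) = ((-337 - 1/1879/1591) + (3/7 + (1/7)*(-1632)))/(2*(-1161) - 637515) = ((-337 - 1/1879*1/1591) + (3/7 - 1632/7))/(-2322 - 637515) = ((-337 - 1/2989489) - 1629/7)/(-639837) = (-1007457794/2989489 - 1629/7)*(-1/639837) = -11922082139/20926423*(-1/639837) = 1083825649/1217227246641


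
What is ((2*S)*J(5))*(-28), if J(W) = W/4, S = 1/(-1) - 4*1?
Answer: 350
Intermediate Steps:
S = -5 (S = -1 - 4 = -5)
J(W) = W/4 (J(W) = W*(¼) = W/4)
((2*S)*J(5))*(-28) = ((2*(-5))*((¼)*5))*(-28) = -10*5/4*(-28) = -25/2*(-28) = 350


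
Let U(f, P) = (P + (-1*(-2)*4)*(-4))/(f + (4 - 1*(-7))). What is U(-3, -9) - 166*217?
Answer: -288217/8 ≈ -36027.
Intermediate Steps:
U(f, P) = (-32 + P)/(11 + f) (U(f, P) = (P + (2*4)*(-4))/(f + (4 + 7)) = (P + 8*(-4))/(f + 11) = (P - 32)/(11 + f) = (-32 + P)/(11 + f))
U(-3, -9) - 166*217 = (-32 - 9)/(11 - 3) - 166*217 = -41/8 - 36022 = -288217/8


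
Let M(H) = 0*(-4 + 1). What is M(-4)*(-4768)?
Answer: 0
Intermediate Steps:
M(H) = 0 (M(H) = 0*(-3) = 0)
M(-4)*(-4768) = 0*(-4768) = 0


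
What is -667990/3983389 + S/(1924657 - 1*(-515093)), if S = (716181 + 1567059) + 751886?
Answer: 5230179459757/4859236656375 ≈ 1.0763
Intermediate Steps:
S = 3035126 (S = 2283240 + 751886 = 3035126)
-667990/3983389 + S/(1924657 - 1*(-515093)) = -667990/3983389 + 3035126/(1924657 - 1*(-515093)) = -667990*1/3983389 + 3035126/(1924657 + 515093) = -667990/3983389 + 3035126/2439750 = -667990/3983389 + 3035126*(1/2439750) = -667990/3983389 + 1517563/1219875 = 5230179459757/4859236656375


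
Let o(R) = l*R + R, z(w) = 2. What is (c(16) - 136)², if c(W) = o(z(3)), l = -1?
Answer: 18496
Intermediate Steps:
o(R) = 0 (o(R) = -R + R = 0)
c(W) = 0
(c(16) - 136)² = (0 - 136)² = (-136)² = 18496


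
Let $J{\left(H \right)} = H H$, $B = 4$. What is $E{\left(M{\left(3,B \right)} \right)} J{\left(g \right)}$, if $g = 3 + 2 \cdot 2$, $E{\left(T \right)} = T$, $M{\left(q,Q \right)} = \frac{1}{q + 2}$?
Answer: $\frac{49}{5} \approx 9.8$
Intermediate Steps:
$M{\left(q,Q \right)} = \frac{1}{2 + q}$
$g = 7$ ($g = 3 + 4 = 7$)
$J{\left(H \right)} = H^{2}$
$E{\left(M{\left(3,B \right)} \right)} J{\left(g \right)} = \frac{7^{2}}{2 + 3} = \frac{1}{5} \cdot 49 = \frac{49}{5}$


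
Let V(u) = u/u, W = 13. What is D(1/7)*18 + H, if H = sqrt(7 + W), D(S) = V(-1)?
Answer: 18 + 2*sqrt(5) ≈ 22.472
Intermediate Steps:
V(u) = 1
D(S) = 1
H = 2*sqrt(5) (H = sqrt(7 + 13) = sqrt(20) = 2*sqrt(5) ≈ 4.4721)
D(1/7)*18 + H = 1*18 + 2*sqrt(5) = 18 + 2*sqrt(5)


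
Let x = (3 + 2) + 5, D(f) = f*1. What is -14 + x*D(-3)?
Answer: -44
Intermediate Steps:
D(f) = f
x = 10 (x = 5 + 5 = 10)
-14 + x*D(-3) = -14 + 10*(-3) = -14 - 30 = -44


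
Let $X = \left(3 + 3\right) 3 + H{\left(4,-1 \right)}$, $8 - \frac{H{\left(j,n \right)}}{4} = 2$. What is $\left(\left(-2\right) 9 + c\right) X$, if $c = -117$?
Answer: $-5670$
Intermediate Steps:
$H{\left(j,n \right)} = 24$ ($H{\left(j,n \right)} = 32 - 8 = 24$)
$X = 42$ ($X = \left(3 + 3\right) 3 + 24 = 6 \cdot 3 + 24 = 18 + 24 = 42$)
$\left(\left(-2\right) 9 + c\right) X = \left(\left(-2\right) 9 - 117\right) 42 = \left(-18 - 117\right) 42 = \left(-135\right) 42 = -5670$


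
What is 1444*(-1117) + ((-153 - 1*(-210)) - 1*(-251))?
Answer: -1612640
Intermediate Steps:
1444*(-1117) + ((-153 - 1*(-210)) - 1*(-251)) = -1612948 + ((-153 + 210) + 251) = -1612948 + (57 + 251) = -1612948 + 308 = -1612640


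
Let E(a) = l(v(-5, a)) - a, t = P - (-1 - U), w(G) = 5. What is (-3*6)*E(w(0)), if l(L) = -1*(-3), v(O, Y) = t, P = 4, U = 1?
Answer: 36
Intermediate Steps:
t = 6 (t = 4 - (-1 - 1*1) = 4 - (-1 - 1) = 4 - 1*(-2) = 4 + 2 = 6)
v(O, Y) = 6
l(L) = 3
E(a) = 3 - a
(-3*6)*E(w(0)) = (-3*6)*(3 - 1*5) = -18*(3 - 5) = -18*(-2) = 36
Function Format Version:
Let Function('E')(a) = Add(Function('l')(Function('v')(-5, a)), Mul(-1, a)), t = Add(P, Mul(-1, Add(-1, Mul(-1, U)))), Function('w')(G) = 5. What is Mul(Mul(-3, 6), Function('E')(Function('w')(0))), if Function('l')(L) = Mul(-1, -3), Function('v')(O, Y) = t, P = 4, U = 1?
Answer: 36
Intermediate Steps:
t = 6 (t = Add(4, Mul(-1, Add(-1, Mul(-1, 1)))) = Add(4, Mul(-1, Add(-1, -1))) = Add(4, Mul(-1, -2)) = Add(4, 2) = 6)
Function('v')(O, Y) = 6
Function('l')(L) = 3
Function('E')(a) = Add(3, Mul(-1, a))
Mul(Mul(-3, 6), Function('E')(Function('w')(0))) = Mul(Mul(-3, 6), Add(3, Mul(-1, 5))) = Mul(-18, Add(3, -5)) = Mul(-18, -2) = 36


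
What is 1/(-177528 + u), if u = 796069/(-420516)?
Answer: -420516/74654160517 ≈ -5.6329e-6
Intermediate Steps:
u = -796069/420516 (u = 796069*(-1/420516) = -796069/420516 ≈ -1.8931)
1/(-177528 + u) = 1/(-177528 - 796069/420516) = 1/(-74654160517/420516) = -420516/74654160517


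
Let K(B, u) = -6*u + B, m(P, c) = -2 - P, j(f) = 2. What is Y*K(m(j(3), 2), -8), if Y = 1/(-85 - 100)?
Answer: -44/185 ≈ -0.23784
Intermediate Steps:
K(B, u) = B - 6*u
Y = -1/185 (Y = 1/(-185) = -1/185 ≈ -0.0054054)
Y*K(m(j(3), 2), -8) = -((-2 - 1*2) - 6*(-8))/185 = -((-2 - 2) + 48)/185 = -(-4 + 48)/185 = -1/185*44 = -44/185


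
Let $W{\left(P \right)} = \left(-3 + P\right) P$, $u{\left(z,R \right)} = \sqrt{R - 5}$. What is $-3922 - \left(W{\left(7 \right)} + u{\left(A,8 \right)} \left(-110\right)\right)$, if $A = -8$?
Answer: $-3950 + 110 \sqrt{3} \approx -3759.5$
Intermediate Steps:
$u{\left(z,R \right)} = \sqrt{-5 + R}$
$W{\left(P \right)} = P \left(-3 + P\right)$
$-3922 - \left(W{\left(7 \right)} + u{\left(A,8 \right)} \left(-110\right)\right) = -3922 - \left(7 \left(-3 + 7\right) + \sqrt{-5 + 8} \left(-110\right)\right) = -3922 - \left(7 \cdot 4 + \sqrt{3} \left(-110\right)\right) = -3922 - \left(28 - 110 \sqrt{3}\right) = -3950 + 110 \sqrt{3}$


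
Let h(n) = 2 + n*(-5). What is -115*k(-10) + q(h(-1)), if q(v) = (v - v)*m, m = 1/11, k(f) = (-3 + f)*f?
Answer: -14950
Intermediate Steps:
k(f) = f*(-3 + f)
m = 1/11 ≈ 0.090909
h(n) = 2 - 5*n
q(v) = 0 (q(v) = (v - v)*(1/11) = 0*(1/11) = 0)
-115*k(-10) + q(h(-1)) = -(-1150)*(-3 - 10) + 0 = -(-1150)*(-13) + 0 = -115*130 + 0 = -14950 + 0 = -14950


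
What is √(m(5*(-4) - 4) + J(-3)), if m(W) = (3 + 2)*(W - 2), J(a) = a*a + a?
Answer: 2*I*√31 ≈ 11.136*I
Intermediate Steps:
J(a) = a + a² (J(a) = a² + a = a + a²)
m(W) = -10 + 5*W (m(W) = 5*(-2 + W) = -10 + 5*W)
√(m(5*(-4) - 4) + J(-3)) = √((-10 + 5*(5*(-4) - 4)) - 3*(1 - 3)) = √((-10 + 5*(-20 - 4)) - 3*(-2)) = √((-10 + 5*(-24)) + 6) = √((-10 - 120) + 6) = √(-130 + 6) = √(-124) = 2*I*√31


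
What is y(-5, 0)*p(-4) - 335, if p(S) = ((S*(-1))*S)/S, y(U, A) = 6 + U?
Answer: -331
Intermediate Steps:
p(S) = -S (p(S) = ((-S)*S)/S = (-S**2)/S = -S)
y(-5, 0)*p(-4) - 335 = (6 - 5)*(-1*(-4)) - 335 = 1*4 - 335 = 4 - 335 = -331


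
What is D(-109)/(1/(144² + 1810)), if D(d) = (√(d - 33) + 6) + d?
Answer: -2322238 + 22546*I*√142 ≈ -2.3222e+6 + 2.6867e+5*I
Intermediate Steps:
D(d) = 6 + d + √(-33 + d) (D(d) = (√(-33 + d) + 6) + d = (6 + √(-33 + d)) + d = 6 + d + √(-33 + d))
D(-109)/(1/(144² + 1810)) = (6 - 109 + √(-33 - 109))/(1/(144² + 1810)) = (6 - 109 + √(-142))/(1/(20736 + 1810)) = (6 - 109 + I*√142)/(1/22546) = (-103 + I*√142)/(1/22546) = (-103 + I*√142)*22546 = -2322238 + 22546*I*√142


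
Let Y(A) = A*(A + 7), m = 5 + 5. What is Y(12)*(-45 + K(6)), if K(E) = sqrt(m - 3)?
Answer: -10260 + 228*sqrt(7) ≈ -9656.8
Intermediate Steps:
m = 10
Y(A) = A*(7 + A)
K(E) = sqrt(7) (K(E) = sqrt(10 - 3) = sqrt(7))
Y(12)*(-45 + K(6)) = (12*(7 + 12))*(-45 + sqrt(7)) = (12*19)*(-45 + sqrt(7)) = 228*(-45 + sqrt(7)) = -10260 + 228*sqrt(7)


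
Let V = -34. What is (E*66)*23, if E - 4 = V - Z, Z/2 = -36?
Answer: 63756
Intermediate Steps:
Z = -72 (Z = 2*(-36) = -72)
E = 42 (E = 4 + (-34 - 1*(-72)) = 4 + (-34 + 72) = 4 + 38 = 42)
(E*66)*23 = (42*66)*23 = 2772*23 = 63756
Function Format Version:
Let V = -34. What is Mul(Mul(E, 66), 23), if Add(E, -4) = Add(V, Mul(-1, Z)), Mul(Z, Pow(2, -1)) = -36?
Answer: 63756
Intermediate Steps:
Z = -72 (Z = Mul(2, -36) = -72)
E = 42 (E = Add(4, Add(-34, Mul(-1, -72))) = Add(4, Add(-34, 72)) = Add(4, 38) = 42)
Mul(Mul(E, 66), 23) = Mul(Mul(42, 66), 23) = Mul(2772, 23) = 63756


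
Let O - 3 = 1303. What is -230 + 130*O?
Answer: 169550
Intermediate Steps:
O = 1306 (O = 3 + 1303 = 1306)
-230 + 130*O = -230 + 130*1306 = -230 + 169780 = 169550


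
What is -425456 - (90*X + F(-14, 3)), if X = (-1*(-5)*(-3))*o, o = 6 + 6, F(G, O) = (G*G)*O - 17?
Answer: -409827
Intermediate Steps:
F(G, O) = -17 + O*G**2 (F(G, O) = G**2*O - 17 = O*G**2 - 17 = -17 + O*G**2)
o = 12
X = -180 (X = (-1*(-5)*(-3))*12 = (5*(-3))*12 = -15*12 = -180)
-425456 - (90*X + F(-14, 3)) = -425456 - (90*(-180) + (-17 + 3*(-14)**2)) = -425456 - (-16200 + (-17 + 3*196)) = -425456 - (-16200 + (-17 + 588)) = -425456 - (-16200 + 571) = -425456 - 1*(-15629) = -425456 + 15629 = -409827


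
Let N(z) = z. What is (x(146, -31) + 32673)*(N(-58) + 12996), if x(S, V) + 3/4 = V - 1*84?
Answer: 842451401/2 ≈ 4.2123e+8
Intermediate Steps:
x(S, V) = -339/4 + V (x(S, V) = -¾ + (V - 1*84) = -¾ + (V - 84) = -¾ + (-84 + V) = -339/4 + V)
(x(146, -31) + 32673)*(N(-58) + 12996) = ((-339/4 - 31) + 32673)*(-58 + 12996) = (-463/4 + 32673)*12938 = (130229/4)*12938 = 842451401/2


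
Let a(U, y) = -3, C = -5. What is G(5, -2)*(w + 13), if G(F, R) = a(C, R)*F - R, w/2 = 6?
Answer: -325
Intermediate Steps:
w = 12 (w = 2*6 = 12)
G(F, R) = -R - 3*F (G(F, R) = -3*F - R = -R - 3*F)
G(5, -2)*(w + 13) = (-1*(-2) - 3*5)*(12 + 13) = (2 - 15)*25 = -13*25 = -325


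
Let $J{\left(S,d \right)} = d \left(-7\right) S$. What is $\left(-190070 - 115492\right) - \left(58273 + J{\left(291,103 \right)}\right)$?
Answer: $-154024$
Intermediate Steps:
$J{\left(S,d \right)} = - 7 S d$ ($J{\left(S,d \right)} = - 7 d S = - 7 S d$)
$\left(-190070 - 115492\right) - \left(58273 + J{\left(291,103 \right)}\right) = \left(-190070 - 115492\right) - \left(58273 - 2037 \cdot 103\right) = -305562 - -151538 = -305562 + \left(209811 - 58273\right) = -305562 + 151538 = -154024$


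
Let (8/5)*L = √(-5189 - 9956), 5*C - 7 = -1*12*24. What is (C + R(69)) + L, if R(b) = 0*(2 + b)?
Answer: -281/5 + 5*I*√15145/8 ≈ -56.2 + 76.916*I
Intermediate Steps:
R(b) = 0
C = -281/5 (C = 7/5 + (-1*12*24)/5 = 7/5 + (-12*24)/5 = 7/5 + (⅕)*(-288) = 7/5 - 288/5 = -281/5 ≈ -56.200)
L = 5*I*√15145/8 (L = 5*√(-5189 - 9956)/8 = 5*√(-15145)/8 = 5*(I*√15145)/8 = 5*I*√15145/8 ≈ 76.916*I)
(C + R(69)) + L = (-281/5 + 0) + 5*I*√15145/8 = -281/5 + 5*I*√15145/8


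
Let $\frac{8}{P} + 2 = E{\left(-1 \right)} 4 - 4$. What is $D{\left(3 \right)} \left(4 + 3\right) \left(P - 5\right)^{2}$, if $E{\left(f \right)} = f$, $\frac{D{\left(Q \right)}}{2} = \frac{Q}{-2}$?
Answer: $- \frac{17661}{25} \approx -706.44$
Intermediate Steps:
$D{\left(Q \right)} = - Q$ ($D{\left(Q \right)} = 2 \frac{Q}{-2} = 2 Q \left(- \frac{1}{2}\right) = 2 \left(- \frac{Q}{2}\right) = - Q$)
$P = - \frac{4}{5}$ ($P = \frac{8}{-2 - 8} = \frac{8}{-10} = 8 \left(- \frac{1}{10}\right) = - \frac{4}{5} \approx -0.8$)
$D{\left(3 \right)} \left(4 + 3\right) \left(P - 5\right)^{2} = \left(-1\right) 3 \left(4 + 3\right) \left(- \frac{4}{5} - 5\right)^{2} = \left(-3\right) 7 \left(- \frac{29}{5}\right)^{2} = \left(-21\right) \frac{841}{25} = - \frac{17661}{25}$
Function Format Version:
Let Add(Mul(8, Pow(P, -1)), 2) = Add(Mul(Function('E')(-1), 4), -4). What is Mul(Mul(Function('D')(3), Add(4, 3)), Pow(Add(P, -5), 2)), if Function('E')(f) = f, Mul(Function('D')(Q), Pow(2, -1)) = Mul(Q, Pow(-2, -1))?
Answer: Rational(-17661, 25) ≈ -706.44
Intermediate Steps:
Function('D')(Q) = Mul(-1, Q) (Function('D')(Q) = Mul(2, Mul(Q, Pow(-2, -1))) = Mul(2, Mul(Q, Rational(-1, 2))) = Mul(2, Mul(Rational(-1, 2), Q)) = Mul(-1, Q))
P = Rational(-4, 5) (P = Mul(8, Pow(Add(-2, Add(Mul(-1, 4), -4)), -1)) = Mul(8, Pow(Add(-2, Add(-4, -4)), -1)) = Mul(8, Pow(Add(-2, -8), -1)) = Mul(8, Pow(-10, -1)) = Mul(8, Rational(-1, 10)) = Rational(-4, 5) ≈ -0.80000)
Mul(Mul(Function('D')(3), Add(4, 3)), Pow(Add(P, -5), 2)) = Mul(Mul(Mul(-1, 3), Add(4, 3)), Pow(Add(Rational(-4, 5), -5), 2)) = Mul(Mul(-3, 7), Pow(Rational(-29, 5), 2)) = Mul(-21, Rational(841, 25)) = Rational(-17661, 25)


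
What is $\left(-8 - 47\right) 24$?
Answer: $-1320$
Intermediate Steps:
$\left(-8 - 47\right) 24 = \left(-55\right) 24 = -1320$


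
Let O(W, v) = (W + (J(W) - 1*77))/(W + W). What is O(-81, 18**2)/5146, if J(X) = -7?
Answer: 55/277884 ≈ 0.00019792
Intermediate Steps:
O(W, v) = (-84 + W)/(2*W) (O(W, v) = (W + (-7 - 1*77))/(W + W) = (W + (-7 - 77))/((2*W)) = (W - 84)*(1/(2*W)) = (-84 + W)*(1/(2*W)) = (-84 + W)/(2*W))
O(-81, 18**2)/5146 = ((1/2)*(-84 - 81)/(-81))/5146 = ((1/2)*(-1/81)*(-165))*(1/5146) = (55/54)*(1/5146) = 55/277884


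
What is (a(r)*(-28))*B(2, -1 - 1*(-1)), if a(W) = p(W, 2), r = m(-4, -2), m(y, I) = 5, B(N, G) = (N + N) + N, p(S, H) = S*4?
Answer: -3360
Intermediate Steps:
p(S, H) = 4*S
B(N, G) = 3*N (B(N, G) = 2*N + N = 3*N)
r = 5
a(W) = 4*W
(a(r)*(-28))*B(2, -1 - 1*(-1)) = ((4*5)*(-28))*(3*2) = (20*(-28))*6 = -560*6 = -3360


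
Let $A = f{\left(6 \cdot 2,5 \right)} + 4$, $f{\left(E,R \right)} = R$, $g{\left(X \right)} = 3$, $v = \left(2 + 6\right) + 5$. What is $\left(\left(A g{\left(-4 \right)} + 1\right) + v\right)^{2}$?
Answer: $1681$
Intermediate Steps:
$v = 13$ ($v = 8 + 5 = 13$)
$A = 9$ ($A = 5 + 4 = 9$)
$\left(\left(A g{\left(-4 \right)} + 1\right) + v\right)^{2} = \left(\left(9 \cdot 3 + 1\right) + 13\right)^{2} = \left(\left(27 + 1\right) + 13\right)^{2} = \left(28 + 13\right)^{2} = 41^{2} = 1681$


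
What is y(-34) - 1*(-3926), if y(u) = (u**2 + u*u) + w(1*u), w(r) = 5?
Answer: 6243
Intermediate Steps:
y(u) = 5 + 2*u**2 (y(u) = (u**2 + u*u) + 5 = (u**2 + u**2) + 5 = 2*u**2 + 5 = 5 + 2*u**2)
y(-34) - 1*(-3926) = (5 + 2*(-34)**2) - 1*(-3926) = (5 + 2*1156) + 3926 = (5 + 2312) + 3926 = 2317 + 3926 = 6243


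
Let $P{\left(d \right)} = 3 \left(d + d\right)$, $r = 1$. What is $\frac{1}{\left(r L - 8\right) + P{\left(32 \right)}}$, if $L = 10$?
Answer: $\frac{1}{194} \approx 0.0051546$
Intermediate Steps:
$P{\left(d \right)} = 6 d$ ($P{\left(d \right)} = 3 \cdot 2 d = 6 d$)
$\frac{1}{\left(r L - 8\right) + P{\left(32 \right)}} = \frac{1}{\left(1 \cdot 10 - 8\right) + 6 \cdot 32} = \frac{1}{\left(10 - 8\right) + 192} = \frac{1}{2 + 192} = \frac{1}{194}$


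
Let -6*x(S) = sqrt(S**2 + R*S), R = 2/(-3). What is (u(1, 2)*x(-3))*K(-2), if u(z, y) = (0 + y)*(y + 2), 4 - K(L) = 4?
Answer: 0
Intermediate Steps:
R = -2/3 (R = 2*(-1/3) = -2/3 ≈ -0.66667)
K(L) = 0 (K(L) = 4 - 1*4 = 4 - 4 = 0)
u(z, y) = y*(2 + y)
x(S) = -sqrt(S**2 - 2*S/3)/6
(u(1, 2)*x(-3))*K(-2) = ((2*(2 + 2))*(-sqrt(3)*sqrt(-3*(-2 + 3*(-3)))/18))*0 = ((2*4)*(-sqrt(3)*sqrt(-3*(-2 - 9))/18))*0 = (8*(-sqrt(3)*sqrt(-3*(-11))/18))*0 = (8*(-sqrt(3)*sqrt(33)/18))*0 = (8*(-sqrt(11)/6))*0 = -4*sqrt(11)/3*0 = 0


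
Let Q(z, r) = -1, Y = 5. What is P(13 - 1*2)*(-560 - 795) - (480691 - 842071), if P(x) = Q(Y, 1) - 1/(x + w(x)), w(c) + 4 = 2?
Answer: 3265970/9 ≈ 3.6289e+5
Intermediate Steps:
w(c) = -2 (w(c) = -4 + 2 = -2)
P(x) = -1 - 1/(-2 + x) (P(x) = -1 - 1/(x - 2) = -1 - 1/(-2 + x))
P(13 - 1*2)*(-560 - 795) - (480691 - 842071) = ((1 - (13 - 1*2))/(-2 + (13 - 1*2)))*(-560 - 795) - (480691 - 842071) = ((1 - (13 - 2))/(-2 + (13 - 2)))*(-1355) - 1*(-361380) = ((1 - 1*11)/(-2 + 11))*(-1355) + 361380 = ((1 - 11)/9)*(-1355) + 361380 = ((1/9)*(-10))*(-1355) + 361380 = -10/9*(-1355) + 361380 = 13550/9 + 361380 = 3265970/9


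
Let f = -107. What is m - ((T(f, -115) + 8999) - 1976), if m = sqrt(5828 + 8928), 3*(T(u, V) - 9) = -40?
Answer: -21056/3 + 2*sqrt(3689) ≈ -6897.2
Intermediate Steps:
T(u, V) = -13/3 (T(u, V) = 9 + (1/3)*(-40) = 9 - 40/3 = -13/3)
m = 2*sqrt(3689) (m = sqrt(14756) = 2*sqrt(3689) ≈ 121.47)
m - ((T(f, -115) + 8999) - 1976) = 2*sqrt(3689) - ((-13/3 + 8999) - 1976) = 2*sqrt(3689) - (26984/3 - 1976) = 2*sqrt(3689) - 1*21056/3 = 2*sqrt(3689) - 21056/3 = -21056/3 + 2*sqrt(3689)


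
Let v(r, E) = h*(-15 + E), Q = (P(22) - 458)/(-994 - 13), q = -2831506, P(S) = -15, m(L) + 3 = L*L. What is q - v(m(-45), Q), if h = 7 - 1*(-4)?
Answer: -2851165590/1007 ≈ -2.8313e+6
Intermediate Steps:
m(L) = -3 + L² (m(L) = -3 + L*L = -3 + L²)
Q = 473/1007 (Q = (-15 - 458)/(-994 - 13) = -473/(-1007) = -473*(-1/1007) = 473/1007 ≈ 0.46971)
h = 11 (h = 7 + 4 = 11)
v(r, E) = -165 + 11*E (v(r, E) = 11*(-15 + E) = -165 + 11*E)
q - v(m(-45), Q) = -2831506 - (-165 + 11*(473/1007)) = -2831506 - (-165 + 5203/1007) = -2831506 - 1*(-160952/1007) = -2831506 + 160952/1007 = -2851165590/1007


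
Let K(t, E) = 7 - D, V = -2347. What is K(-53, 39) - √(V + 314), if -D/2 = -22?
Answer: -37 - I*√2033 ≈ -37.0 - 45.089*I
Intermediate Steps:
D = 44 (D = -2*(-22) = 44)
K(t, E) = -37 (K(t, E) = 7 - 1*44 = 7 - 44 = -37)
K(-53, 39) - √(V + 314) = -37 - √(-2347 + 314) = -37 - √(-2033) = -37 - I*√2033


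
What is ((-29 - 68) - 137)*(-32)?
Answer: 7488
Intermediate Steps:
((-29 - 68) - 137)*(-32) = (-97 - 137)*(-32) = -234*(-32) = 7488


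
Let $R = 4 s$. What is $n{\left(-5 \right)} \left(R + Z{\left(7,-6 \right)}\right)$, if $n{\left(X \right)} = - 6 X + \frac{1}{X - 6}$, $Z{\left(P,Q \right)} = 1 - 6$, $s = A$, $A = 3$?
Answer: $\frac{2303}{11} \approx 209.36$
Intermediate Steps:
$s = 3$
$R = 12$ ($R = 4 \cdot 3 = 12$)
$Z{\left(P,Q \right)} = -5$ ($Z{\left(P,Q \right)} = 1 - 6 = -5$)
$n{\left(X \right)} = \frac{1}{-6 + X} - 6 X$ ($n{\left(X \right)} = - 6 X + \frac{1}{-6 + X} = \frac{1}{-6 + X} - 6 X$)
$n{\left(-5 \right)} \left(R + Z{\left(7,-6 \right)}\right) = \frac{1 - 6 \left(-5\right)^{2} + 36 \left(-5\right)}{-6 - 5} \left(12 - 5\right) = \frac{1 - 150 - 180}{-11} \cdot 7 = - \frac{1 - 150 - 180}{11} \cdot 7 = \left(- \frac{1}{11}\right) \left(-329\right) 7 = \frac{329}{11} \cdot 7 = \frac{2303}{11}$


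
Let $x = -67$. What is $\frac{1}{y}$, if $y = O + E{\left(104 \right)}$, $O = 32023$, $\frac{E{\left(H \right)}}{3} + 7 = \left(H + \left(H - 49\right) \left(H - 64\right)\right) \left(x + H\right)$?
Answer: $\frac{1}{287746} \approx 3.4753 \cdot 10^{-6}$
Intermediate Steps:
$E{\left(H \right)} = -21 + 3 \left(-67 + H\right) \left(H + \left(-64 + H\right) \left(-49 + H\right)\right)$ ($E{\left(H \right)} = -21 + 3 \left(H + \left(H - 49\right) \left(H - 64\right)\right) \left(-67 + H\right) = -21 + 3 \left(H + \left(-49 + H\right) \left(-64 + H\right)\right) \left(-67 + H\right) = -21 + 3 \left(H + \left(-64 + H\right) \left(-49 + H\right)\right) \left(-67 + H\right) = -21 + 3 \left(-67 + H\right) \left(H + \left(-64 + H\right) \left(-49 + H\right)\right)$)
$y = 287746$ ($y = 32023 + \left(-630357 - 537 \cdot 104^{2} + 3 \cdot 104^{3} + 31920 \cdot 104\right) = 32023 + \left(-630357 - 5808192 + 3 \cdot 1124864 + 3319680\right) = 32023 + \left(-630357 - 5808192 + 3374592 + 3319680\right) = 32023 + 255723 = 287746$)
$\frac{1}{y} = \frac{1}{287746}$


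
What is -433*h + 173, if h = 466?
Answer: -201605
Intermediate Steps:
-433*h + 173 = -433*466 + 173 = -201778 + 173 = -201605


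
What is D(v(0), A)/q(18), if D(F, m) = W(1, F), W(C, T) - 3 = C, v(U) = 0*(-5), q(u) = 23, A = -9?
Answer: 4/23 ≈ 0.17391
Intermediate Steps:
v(U) = 0
W(C, T) = 3 + C
D(F, m) = 4 (D(F, m) = 3 + 1 = 4)
D(v(0), A)/q(18) = 4/23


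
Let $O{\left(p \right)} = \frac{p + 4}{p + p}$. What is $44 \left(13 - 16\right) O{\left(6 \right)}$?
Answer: $-110$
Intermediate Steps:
$O{\left(p \right)} = \frac{4 + p}{2 p}$
$44 \left(13 - 16\right) O{\left(6 \right)} = 44 \left(13 - 16\right) \frac{4 + 6}{2 \cdot 6} = 44 \left(13 - 16\right) \frac{1}{2} \cdot \frac{1}{6} \cdot 10 = 44 \left(-3\right) \frac{5}{6} = \left(-132\right) \frac{5}{6} = -110$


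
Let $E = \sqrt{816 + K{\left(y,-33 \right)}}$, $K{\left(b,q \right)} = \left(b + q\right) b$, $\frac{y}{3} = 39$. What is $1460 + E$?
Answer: $1460 + 2 \sqrt{2661} \approx 1563.2$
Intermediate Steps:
$y = 117$ ($y = 3 \cdot 39 = 117$)
$K{\left(b,q \right)} = b \left(b + q\right)$
$E = 2 \sqrt{2661}$ ($E = \sqrt{816 + 117 \left(117 - 33\right)} = \sqrt{816 + 117 \cdot 84} = \sqrt{816 + 9828} = \sqrt{10644} = 2 \sqrt{2661} \approx 103.17$)
$1460 + E = 1460 + 2 \sqrt{2661}$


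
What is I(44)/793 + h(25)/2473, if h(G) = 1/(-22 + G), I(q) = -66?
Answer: -488861/5883267 ≈ -0.083093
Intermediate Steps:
I(44)/793 + h(25)/2473 = -66/793 + 1/((-22 + 25)*2473) = -66*1/793 + (1/2473)/3 = -66/793 + (1/3)*(1/2473) = -66/793 + 1/7419 = -488861/5883267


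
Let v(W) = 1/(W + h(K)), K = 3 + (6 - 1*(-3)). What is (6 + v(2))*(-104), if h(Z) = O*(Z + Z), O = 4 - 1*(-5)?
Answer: -68068/109 ≈ -624.48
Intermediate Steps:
K = 12 (K = 3 + (6 + 3) = 3 + 9 = 12)
O = 9 (O = 4 + 5 = 9)
h(Z) = 18*Z (h(Z) = 9*(Z + Z) = 9*(2*Z) = 18*Z)
v(W) = 1/(216 + W) (v(W) = 1/(W + 18*12) = 1/(W + 216) = 1/(216 + W))
(6 + v(2))*(-104) = (6 + 1/(216 + 2))*(-104) = (6 + 1/218)*(-104) = (1309/218)*(-104) = -68068/109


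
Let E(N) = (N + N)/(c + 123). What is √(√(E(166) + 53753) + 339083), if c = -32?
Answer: √(2807946323 + 91*√445158805)/91 ≈ 582.51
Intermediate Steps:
E(N) = 2*N/91 (E(N) = (N + N)/(-32 + 123) = (2*N)/91 = (2*N)*(1/91) = 2*N/91)
√(√(E(166) + 53753) + 339083) = √(√((2/91)*166 + 53753) + 339083) = √(√(332/91 + 53753) + 339083) = √(√(4891855/91) + 339083) = √(√445158805/91 + 339083) = √(339083 + √445158805/91)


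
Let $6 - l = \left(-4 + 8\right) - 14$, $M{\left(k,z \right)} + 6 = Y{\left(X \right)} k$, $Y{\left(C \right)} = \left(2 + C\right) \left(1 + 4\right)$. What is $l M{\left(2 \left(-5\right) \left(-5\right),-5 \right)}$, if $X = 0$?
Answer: $7904$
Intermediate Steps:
$Y{\left(C \right)} = 10 + 5 C$ ($Y{\left(C \right)} = \left(2 + C\right) 5 = 10 + 5 C$)
$M{\left(k,z \right)} = -6 + 10 k$ ($M{\left(k,z \right)} = -6 + \left(10 + 5 \cdot 0\right) k = -6 + \left(10 + 0\right) k = -6 + 10 k$)
$l = 16$ ($l = 6 - \left(\left(-4 + 8\right) - 14\right) = 6 - \left(4 - 14\right) = 6 - -10 = 6 + 10 = 16$)
$l M{\left(2 \left(-5\right) \left(-5\right),-5 \right)} = 16 \left(-6 + 10 \cdot 2 \left(-5\right) \left(-5\right)\right) = 16 \left(-6 + 10 \left(\left(-10\right) \left(-5\right)\right)\right) = 16 \left(-6 + 10 \cdot 50\right) = 16 \left(-6 + 500\right) = 16 \cdot 494 = 7904$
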